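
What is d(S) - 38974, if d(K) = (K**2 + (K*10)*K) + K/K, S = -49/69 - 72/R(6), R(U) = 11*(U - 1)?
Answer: -50967653006/1309275 ≈ -38928.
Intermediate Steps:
R(U) = -11 + 11*U (R(U) = 11*(-1 + U) = -11 + 11*U)
S = -7663/3795 (S = -49/69 - 72/(-11 + 11*6) = -49*1/69 - 72/(-11 + 66) = -49/69 - 72/55 = -7663/3795 ≈ -2.0192)
d(K) = 1 + 11*K**2 (d(K) = (K**2 + (10*K)*K) + 1 = (K**2 + 10*K**2) + 1 = 11*K**2 + 1 = 1 + 11*K**2)
d(S) - 38974 = (1 + 11*(-7663/3795)**2) - 38974 = (1 + 11*(58721569/14402025)) - 38974 = (1 + 58721569/1309275) - 38974 = 60030844/1309275 - 38974 = -50967653006/1309275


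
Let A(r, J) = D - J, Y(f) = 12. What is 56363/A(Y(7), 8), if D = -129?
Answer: -56363/137 ≈ -411.41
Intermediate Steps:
A(r, J) = -129 - J
56363/A(Y(7), 8) = 56363/(-129 - 1*8) = 56363/(-129 - 8) = 56363/(-137) = 56363*(-1/137) = -56363/137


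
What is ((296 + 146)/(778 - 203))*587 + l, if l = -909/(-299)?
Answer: 3395627/7475 ≈ 454.26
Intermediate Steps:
l = 909/299 (l = -909*(-1/299) = 909/299 ≈ 3.0401)
((296 + 146)/(778 - 203))*587 + l = ((296 + 146)/(778 - 203))*587 + 909/299 = (442/575)*587 + 909/299 = 259454/575 + 909/299 = 3395627/7475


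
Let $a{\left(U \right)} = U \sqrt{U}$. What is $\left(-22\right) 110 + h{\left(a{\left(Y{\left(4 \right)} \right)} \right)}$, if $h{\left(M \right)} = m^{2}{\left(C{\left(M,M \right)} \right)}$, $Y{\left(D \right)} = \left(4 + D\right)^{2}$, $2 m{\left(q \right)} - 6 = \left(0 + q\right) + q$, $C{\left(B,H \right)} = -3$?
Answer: $-2420$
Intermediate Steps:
$m{\left(q \right)} = 3 + q$ ($m{\left(q \right)} = 3 + \frac{\left(0 + q\right) + q}{2} = 3 + \frac{q + q}{2} = 3 + \frac{2 q}{2} = 3 + q$)
$a{\left(U \right)} = U^{\frac{3}{2}}$
$h{\left(M \right)} = 0$ ($h{\left(M \right)} = \left(3 - 3\right)^{2} = 0^{2} = 0$)
$\left(-22\right) 110 + h{\left(a{\left(Y{\left(4 \right)} \right)} \right)} = \left(-22\right) 110 + 0 = -2420 + 0 = -2420$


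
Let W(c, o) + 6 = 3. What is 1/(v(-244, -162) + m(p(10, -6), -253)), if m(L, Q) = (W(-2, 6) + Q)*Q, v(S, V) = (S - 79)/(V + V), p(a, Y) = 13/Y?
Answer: 324/20985155 ≈ 1.5439e-5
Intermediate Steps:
W(c, o) = -3 (W(c, o) = -6 + 3 = -3)
v(S, V) = (-79 + S)/(2*V) (v(S, V) = (-79 + S)/((2*V)) = (-79 + S)*(1/(2*V)) = (-79 + S)/(2*V))
m(L, Q) = Q*(-3 + Q) (m(L, Q) = (-3 + Q)*Q = Q*(-3 + Q))
1/(v(-244, -162) + m(p(10, -6), -253)) = 1/((½)*(-79 - 244)/(-162) - 253*(-3 - 253)) = 1/((½)*(-1/162)*(-323) - 253*(-256)) = 1/(323/324 + 64768) = 1/(20985155/324) = 324/20985155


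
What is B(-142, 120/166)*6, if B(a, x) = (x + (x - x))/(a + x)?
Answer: -180/5863 ≈ -0.030701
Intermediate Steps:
B(a, x) = x/(a + x) (B(a, x) = (x + 0)/(a + x) = x/(a + x))
B(-142, 120/166)*6 = ((120/166)/(-142 + 120/166))*6 = ((120*(1/166))/(-142 + 120*(1/166)))*6 = (60/(83*(-142 + 60/83)))*6 = (60/(83*(-11726/83)))*6 = ((60/83)*(-83/11726))*6 = -30/5863*6 = -180/5863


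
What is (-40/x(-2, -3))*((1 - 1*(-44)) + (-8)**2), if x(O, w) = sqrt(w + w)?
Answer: 2180*I*sqrt(6)/3 ≈ 1780.0*I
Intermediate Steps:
x(O, w) = sqrt(2)*sqrt(w) (x(O, w) = sqrt(2*w) = sqrt(2)*sqrt(w))
(-40/x(-2, -3))*((1 - 1*(-44)) + (-8)**2) = (-40*(-I*sqrt(6)/6))*((1 - 1*(-44)) + (-8)**2) = (-40*(-I*sqrt(6)/6))*((1 + 44) + 64) = (-40*(-I*sqrt(6)/6))*(45 + 64) = -(-20)*I*sqrt(6)/3*109 = (20*I*sqrt(6)/3)*109 = 2180*I*sqrt(6)/3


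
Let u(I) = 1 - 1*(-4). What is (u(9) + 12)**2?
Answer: 289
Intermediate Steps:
u(I) = 5 (u(I) = 1 + 4 = 5)
(u(9) + 12)**2 = (5 + 12)**2 = 17**2 = 289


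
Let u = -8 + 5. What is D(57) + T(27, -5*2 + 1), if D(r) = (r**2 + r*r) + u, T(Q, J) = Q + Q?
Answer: 6549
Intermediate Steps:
u = -3
T(Q, J) = 2*Q
D(r) = -3 + 2*r**2 (D(r) = (r**2 + r*r) - 3 = (r**2 + r**2) - 3 = 2*r**2 - 3 = -3 + 2*r**2)
D(57) + T(27, -5*2 + 1) = (-3 + 2*57**2) + 2*27 = (-3 + 2*3249) + 54 = (-3 + 6498) + 54 = 6495 + 54 = 6549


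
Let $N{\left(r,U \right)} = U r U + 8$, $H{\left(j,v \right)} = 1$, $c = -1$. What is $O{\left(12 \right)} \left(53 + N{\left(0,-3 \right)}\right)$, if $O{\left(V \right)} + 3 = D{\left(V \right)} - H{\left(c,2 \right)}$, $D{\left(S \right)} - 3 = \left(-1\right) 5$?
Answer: $-366$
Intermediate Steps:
$D{\left(S \right)} = -2$ ($D{\left(S \right)} = 3 - 5 = -2$)
$N{\left(r,U \right)} = 8 + r U^{2}$ ($N{\left(r,U \right)} = r U^{2} + 8 = 8 + r U^{2}$)
$O{\left(V \right)} = -6$ ($O{\left(V \right)} = -3 - 3 = -6$)
$O{\left(12 \right)} \left(53 + N{\left(0,-3 \right)}\right) = - 6 \left(53 + \left(8 + 0 \left(-3\right)^{2}\right)\right) = - 6 \left(53 + \left(8 + 0 \cdot 9\right)\right) = - 6 \left(53 + \left(8 + 0\right)\right) = - 6 \left(53 + 8\right) = \left(-6\right) 61 = -366$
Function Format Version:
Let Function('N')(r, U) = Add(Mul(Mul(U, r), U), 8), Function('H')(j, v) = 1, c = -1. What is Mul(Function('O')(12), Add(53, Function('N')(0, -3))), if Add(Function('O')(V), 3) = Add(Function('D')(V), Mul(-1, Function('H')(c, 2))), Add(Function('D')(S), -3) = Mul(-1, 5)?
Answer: -366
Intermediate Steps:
Function('D')(S) = -2 (Function('D')(S) = Add(3, Mul(-1, 5)) = Add(3, -5) = -2)
Function('N')(r, U) = Add(8, Mul(r, Pow(U, 2))) (Function('N')(r, U) = Add(Mul(r, Pow(U, 2)), 8) = Add(8, Mul(r, Pow(U, 2))))
Function('O')(V) = -6 (Function('O')(V) = Add(-3, Add(-2, Mul(-1, 1))) = Add(-3, Add(-2, -1)) = Add(-3, -3) = -6)
Mul(Function('O')(12), Add(53, Function('N')(0, -3))) = Mul(-6, Add(53, Add(8, Mul(0, Pow(-3, 2))))) = Mul(-6, Add(53, Add(8, Mul(0, 9)))) = Mul(-6, Add(53, Add(8, 0))) = Mul(-6, Add(53, 8)) = Mul(-6, 61) = -366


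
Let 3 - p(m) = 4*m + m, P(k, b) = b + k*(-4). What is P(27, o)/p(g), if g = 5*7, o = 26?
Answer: 41/86 ≈ 0.47674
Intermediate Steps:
P(k, b) = b - 4*k
g = 35
p(m) = 3 - 5*m (p(m) = 3 - (4*m + m) = 3 - 5*m)
P(27, o)/p(g) = (26 - 4*27)/(3 - 5*35) = (26 - 108)/(3 - 175) = -82/(-172) = -82*(-1/172) = 41/86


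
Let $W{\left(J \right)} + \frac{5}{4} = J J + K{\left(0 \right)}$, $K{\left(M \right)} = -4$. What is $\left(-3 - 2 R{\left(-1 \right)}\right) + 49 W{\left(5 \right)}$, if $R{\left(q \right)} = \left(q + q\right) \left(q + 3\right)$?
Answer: $\frac{3891}{4} \approx 972.75$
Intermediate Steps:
$R{\left(q \right)} = 2 q \left(3 + q\right)$
$W{\left(J \right)} = - \frac{21}{4} + J^{2}$ ($W{\left(J \right)} = - \frac{5}{4} + \left(J J - 4\right) = - \frac{5}{4} + \left(J^{2} - 4\right) = - \frac{5}{4} + \left(-4 + J^{2}\right) = - \frac{21}{4} + J^{2}$)
$\left(-3 - 2 R{\left(-1 \right)}\right) + 49 W{\left(5 \right)} = \left(-3 - 2 \cdot 2 \left(-1\right) \left(3 - 1\right)\right) + 49 \left(- \frac{21}{4} + 5^{2}\right) = \left(-3 - 2 \cdot 2 \left(-1\right) 2\right) + 49 \left(- \frac{21}{4} + 25\right) = \left(-3 - -8\right) + 49 \cdot \frac{79}{4} = \left(-3 + 8\right) + \frac{3871}{4} = 5 + \frac{3871}{4} = \frac{3891}{4}$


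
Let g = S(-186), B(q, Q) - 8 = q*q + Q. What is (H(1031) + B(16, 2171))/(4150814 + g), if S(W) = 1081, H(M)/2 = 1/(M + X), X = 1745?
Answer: 3379781/5762830260 ≈ 0.00058648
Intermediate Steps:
H(M) = 2/(1745 + M) (H(M) = 2/(M + 1745) = 2/(1745 + M))
B(q, Q) = 8 + Q + q² (B(q, Q) = 8 + (q*q + Q) = 8 + (q² + Q) = 8 + (Q + q²) = 8 + Q + q²)
g = 1081
(H(1031) + B(16, 2171))/(4150814 + g) = (2/(1745 + 1031) + (8 + 2171 + 16²))/(4150814 + 1081) = (2/2776 + (8 + 2171 + 256))/4151895 = (2*(1/2776) + 2435)*(1/4151895) = (1/1388 + 2435)*(1/4151895) = (3379781/1388)*(1/4151895) = 3379781/5762830260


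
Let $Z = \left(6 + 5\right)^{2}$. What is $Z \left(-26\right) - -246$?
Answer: $-2900$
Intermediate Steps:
$Z = 121$ ($Z = 11^{2} = 121$)
$Z \left(-26\right) - -246 = 121 \left(-26\right) - -246 = -3146 + 246 = -2900$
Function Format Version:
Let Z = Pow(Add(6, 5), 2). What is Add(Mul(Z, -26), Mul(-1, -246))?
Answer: -2900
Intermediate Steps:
Z = 121 (Z = Pow(11, 2) = 121)
Add(Mul(Z, -26), Mul(-1, -246)) = Add(Mul(121, -26), Mul(-1, -246)) = Add(-3146, 246) = -2900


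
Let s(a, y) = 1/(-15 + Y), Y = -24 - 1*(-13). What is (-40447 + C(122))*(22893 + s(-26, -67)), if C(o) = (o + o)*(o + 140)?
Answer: 13976290377/26 ≈ 5.3755e+8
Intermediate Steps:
Y = -11 (Y = -24 + 13 = -11)
C(o) = 2*o*(140 + o) (C(o) = (2*o)*(140 + o) = 2*o*(140 + o))
s(a, y) = -1/26 (s(a, y) = 1/(-15 - 11) = 1/(-26) = -1/26)
(-40447 + C(122))*(22893 + s(-26, -67)) = (-40447 + 2*122*(140 + 122))*(22893 - 1/26) = (-40447 + 2*122*262)*(595217/26) = (-40447 + 63928)*(595217/26) = 23481*(595217/26) = 13976290377/26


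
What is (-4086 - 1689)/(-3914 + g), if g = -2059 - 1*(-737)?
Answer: 75/68 ≈ 1.1029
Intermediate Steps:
g = -1322 (g = -2059 + 737 = -1322)
(-4086 - 1689)/(-3914 + g) = (-4086 - 1689)/(-3914 - 1322) = -5775/(-5236) = -5775*(-1/5236) = 75/68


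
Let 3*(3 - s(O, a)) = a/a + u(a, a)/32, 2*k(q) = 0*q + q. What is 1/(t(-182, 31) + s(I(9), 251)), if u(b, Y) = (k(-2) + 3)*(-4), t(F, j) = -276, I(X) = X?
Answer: -4/1093 ≈ -0.0036597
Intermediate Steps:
k(q) = q/2 (k(q) = (0*q + q)/2 = (0 + q)/2 = q/2)
u(b, Y) = -8 (u(b, Y) = ((1/2)*(-2) + 3)*(-4) = (-1 + 3)*(-4) = 2*(-4) = -8)
s(O, a) = 11/4 (s(O, a) = 3 - (a/a - 8/32)/3 = 3 - (1 - 8*1/32)/3 = 3 - (1 - 1/4)/3 = 3 - 1/3*3/4 = 3 - 1/4 = 11/4)
1/(t(-182, 31) + s(I(9), 251)) = 1/(-276 + 11/4) = 1/(-1093/4) = -4/1093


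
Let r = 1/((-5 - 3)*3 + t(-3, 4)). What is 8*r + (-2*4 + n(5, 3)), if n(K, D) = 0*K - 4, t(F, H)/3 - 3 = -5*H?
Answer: -908/75 ≈ -12.107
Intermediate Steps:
t(F, H) = 9 - 15*H (t(F, H) = 9 + 3*(-5*H) = 9 - 15*H)
n(K, D) = -4 (n(K, D) = 0 - 4 = -4)
r = -1/75 (r = 1/((-5 - 3)*3 + (9 - 15*4)) = 1/(-8*3 + (9 - 60)) = 1/(-24 - 51) = 1/(-75) = -1/75 ≈ -0.013333)
8*r + (-2*4 + n(5, 3)) = 8*(-1/75) + (-2*4 - 4) = -8/75 + (-8 - 4) = -8/75 - 12 = -908/75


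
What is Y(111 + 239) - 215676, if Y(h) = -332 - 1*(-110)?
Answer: -215898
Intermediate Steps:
Y(h) = -222 (Y(h) = -332 + 110 = -222)
Y(111 + 239) - 215676 = -222 - 215676 = -215898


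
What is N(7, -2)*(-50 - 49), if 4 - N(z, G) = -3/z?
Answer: -3069/7 ≈ -438.43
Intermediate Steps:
N(z, G) = 4 + 3/z (N(z, G) = 4 - (-3)/z = 4 + 3/z)
N(7, -2)*(-50 - 49) = (4 + 3/7)*(-50 - 49) = (4 + 3*(1/7))*(-99) = (4 + 3/7)*(-99) = (31/7)*(-99) = -3069/7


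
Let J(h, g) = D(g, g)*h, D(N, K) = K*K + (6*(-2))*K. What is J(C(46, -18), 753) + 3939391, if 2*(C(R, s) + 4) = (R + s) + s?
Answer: 4497364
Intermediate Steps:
D(N, K) = K² - 12*K
C(R, s) = -4 + s + R/2 (C(R, s) = -4 + ((R + s) + s)/2 = -4 + (R + 2*s)/2 = -4 + (s + R/2) = -4 + s + R/2)
J(h, g) = g*h*(-12 + g) (J(h, g) = (g*(-12 + g))*h = g*h*(-12 + g))
J(C(46, -18), 753) + 3939391 = 753*(-4 - 18 + (½)*46)*(-12 + 753) + 3939391 = 753*(-4 - 18 + 23)*741 + 3939391 = 753*1*741 + 3939391 = 557973 + 3939391 = 4497364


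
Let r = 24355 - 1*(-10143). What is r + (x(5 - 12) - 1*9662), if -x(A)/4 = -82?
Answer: 25164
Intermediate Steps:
x(A) = 328 (x(A) = -4*(-82) = 328)
r = 34498 (r = 24355 + 10143 = 34498)
r + (x(5 - 12) - 1*9662) = 34498 + (328 - 1*9662) = 34498 + (328 - 9662) = 34498 - 9334 = 25164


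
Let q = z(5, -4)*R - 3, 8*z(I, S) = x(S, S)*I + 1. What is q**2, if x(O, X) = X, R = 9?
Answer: 38025/64 ≈ 594.14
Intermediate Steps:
z(I, S) = 1/8 + I*S/8 (z(I, S) = (S*I + 1)/8 = (I*S + 1)/8 = (1 + I*S)/8 = 1/8 + I*S/8)
q = -195/8 (q = (1/8 + (1/8)*5*(-4))*9 - 3 = (1/8 - 5/2)*9 - 3 = -19/8*9 - 3 = -171/8 - 3 = -195/8 ≈ -24.375)
q**2 = (-195/8)**2 = 38025/64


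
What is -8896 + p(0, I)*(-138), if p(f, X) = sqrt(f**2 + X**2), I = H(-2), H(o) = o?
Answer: -9172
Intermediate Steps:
I = -2
p(f, X) = sqrt(X**2 + f**2)
-8896 + p(0, I)*(-138) = -8896 + sqrt((-2)**2 + 0**2)*(-138) = -8896 + sqrt(4 + 0)*(-138) = -8896 + sqrt(4)*(-138) = -8896 + 2*(-138) = -8896 - 276 = -9172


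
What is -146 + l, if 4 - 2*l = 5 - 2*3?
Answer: -287/2 ≈ -143.50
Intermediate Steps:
l = 5/2 (l = 2 - (5 - 2*3)/2 = 2 - (5 - 6)/2 = 2 - 1/2*(-1) = 2 + 1/2 = 5/2 ≈ 2.5000)
-146 + l = -146 + 5/2 = -287/2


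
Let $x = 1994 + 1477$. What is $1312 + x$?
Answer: $4783$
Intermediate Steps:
$x = 3471$
$1312 + x = 1312 + 3471 = 4783$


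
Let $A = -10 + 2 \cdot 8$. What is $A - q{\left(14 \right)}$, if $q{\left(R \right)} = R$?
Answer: $-8$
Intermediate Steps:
$A = 6$ ($A = -10 + 16 = 6$)
$A - q{\left(14 \right)} = 6 - 14 = -8$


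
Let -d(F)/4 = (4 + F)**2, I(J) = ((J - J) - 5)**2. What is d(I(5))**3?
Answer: -38068692544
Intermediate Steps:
I(J) = 25 (I(J) = (0 - 5)**2 = (-5)**2 = 25)
d(F) = -4*(4 + F)**2
d(I(5))**3 = (-4*(4 + 25)**2)**3 = (-4*29**2)**3 = (-4*841)**3 = (-3364)**3 = -38068692544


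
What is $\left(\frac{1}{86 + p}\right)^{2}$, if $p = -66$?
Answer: $\frac{1}{400} \approx 0.0025$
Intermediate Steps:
$\left(\frac{1}{86 + p}\right)^{2} = \left(\frac{1}{86 - 66}\right)^{2} = \left(\frac{1}{20}\right)^{2} = \frac{1}{400}$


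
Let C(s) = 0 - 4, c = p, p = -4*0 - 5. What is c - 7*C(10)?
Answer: 23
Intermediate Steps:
p = -5 (p = 0 - 5 = -5)
c = -5
C(s) = -4
c - 7*C(10) = -5 - 7*(-4) = -5 + 28 = 23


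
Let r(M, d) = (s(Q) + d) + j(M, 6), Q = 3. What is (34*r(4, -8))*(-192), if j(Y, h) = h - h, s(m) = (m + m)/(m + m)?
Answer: 45696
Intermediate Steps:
s(m) = 1 (s(m) = (2*m)/((2*m)) = (2*m)*(1/(2*m)) = 1)
j(Y, h) = 0
r(M, d) = 1 + d (r(M, d) = (1 + d) + 0 = 1 + d)
(34*r(4, -8))*(-192) = (34*(1 - 8))*(-192) = (34*(-7))*(-192) = -238*(-192) = 45696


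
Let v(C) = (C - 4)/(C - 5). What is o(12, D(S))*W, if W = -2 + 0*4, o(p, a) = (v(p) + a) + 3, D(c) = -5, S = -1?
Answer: 12/7 ≈ 1.7143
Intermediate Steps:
v(C) = (-4 + C)/(-5 + C)
o(p, a) = 3 + a + (-4 + p)/(-5 + p) (o(p, a) = ((-4 + p)/(-5 + p) + a) + 3 = (a + (-4 + p)/(-5 + p)) + 3 = 3 + a + (-4 + p)/(-5 + p))
W = -2 (W = -2 + 0 = -2)
o(12, D(S))*W = ((-4 + 12 + (-5 + 12)*(3 - 5))/(-5 + 12))*(-2) = ((-4 + 12 + 7*(-2))/7)*(-2) = ((-4 + 12 - 14)/7)*(-2) = ((1/7)*(-6))*(-2) = -6/7*(-2) = 12/7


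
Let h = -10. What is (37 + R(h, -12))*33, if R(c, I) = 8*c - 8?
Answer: -1683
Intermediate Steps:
R(c, I) = -8 + 8*c
(37 + R(h, -12))*33 = (37 + (-8 + 8*(-10)))*33 = (37 + (-8 - 80))*33 = (37 - 88)*33 = -51*33 = -1683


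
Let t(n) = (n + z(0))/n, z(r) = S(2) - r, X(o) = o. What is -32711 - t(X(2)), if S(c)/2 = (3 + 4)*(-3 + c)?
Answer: -32705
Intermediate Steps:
S(c) = -42 + 14*c (S(c) = 2*((3 + 4)*(-3 + c)) = 2*(7*(-3 + c)) = 2*(-21 + 7*c) = -42 + 14*c)
z(r) = -14 - r (z(r) = (-42 + 14*2) - r = (-42 + 28) - r = -14 - r)
t(n) = (-14 + n)/n (t(n) = (n + (-14 - 1*0))/n = (n + (-14 + 0))/n = (n - 14)/n = (-14 + n)/n)
-32711 - t(X(2)) = -32711 - (-14 + 2)/2 = -32711 - (-12)/2 = -32711 - 1*(-6) = -32711 + 6 = -32705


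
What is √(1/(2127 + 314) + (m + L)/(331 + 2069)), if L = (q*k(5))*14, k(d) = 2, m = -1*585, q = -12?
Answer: I*√3654601734/97640 ≈ 0.61914*I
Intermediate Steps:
m = -585
L = -336 (L = -12*2*14 = -24*14 = -336)
√(1/(2127 + 314) + (m + L)/(331 + 2069)) = √(1/(2127 + 314) + (-585 - 336)/(331 + 2069)) = √(1/2441 - 921/2400) = √(1/2441 - 921*1/2400) = √(1/2441 - 307/800) = √(-748587/1952800) = I*√3654601734/97640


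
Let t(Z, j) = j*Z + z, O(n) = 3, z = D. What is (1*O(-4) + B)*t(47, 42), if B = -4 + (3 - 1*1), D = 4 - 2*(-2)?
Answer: 1982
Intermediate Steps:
D = 8 (D = 4 + 4 = 8)
z = 8
t(Z, j) = 8 + Z*j (t(Z, j) = j*Z + 8 = Z*j + 8 = 8 + Z*j)
B = -2 (B = -4 + (3 - 1) = -4 + 2 = -2)
(1*O(-4) + B)*t(47, 42) = (1*3 - 2)*(8 + 47*42) = (3 - 2)*(8 + 1974) = 1*1982 = 1982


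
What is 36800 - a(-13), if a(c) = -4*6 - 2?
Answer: 36826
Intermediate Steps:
a(c) = -26 (a(c) = -24 - 2 = -26)
36800 - a(-13) = 36800 - 1*(-26) = 36800 + 26 = 36826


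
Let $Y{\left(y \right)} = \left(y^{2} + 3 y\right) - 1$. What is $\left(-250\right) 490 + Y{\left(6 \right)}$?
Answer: $-122447$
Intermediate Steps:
$Y{\left(y \right)} = -1 + y^{2} + 3 y$
$\left(-250\right) 490 + Y{\left(6 \right)} = \left(-250\right) 490 + \left(-1 + 6^{2} + 3 \cdot 6\right) = -122500 + \left(-1 + 36 + 18\right) = -122500 + 53 = -122447$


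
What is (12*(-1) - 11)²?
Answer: 529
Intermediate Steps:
(12*(-1) - 11)² = (-12 - 11)² = (-23)² = 529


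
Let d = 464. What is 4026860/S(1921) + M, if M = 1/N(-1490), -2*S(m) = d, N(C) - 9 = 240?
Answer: -250671977/14442 ≈ -17357.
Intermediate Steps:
N(C) = 249 (N(C) = 9 + 240 = 249)
S(m) = -232 (S(m) = -½*464 = -232)
M = 1/249 ≈ 0.0040161
4026860/S(1921) + M = 4026860/(-232) + 1/249 = 4026860*(-1/232) + 1/249 = -1006715/58 + 1/249 = -250671977/14442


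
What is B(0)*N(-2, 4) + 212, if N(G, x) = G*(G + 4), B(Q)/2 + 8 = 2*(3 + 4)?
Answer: 164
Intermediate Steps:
B(Q) = 12 (B(Q) = -16 + 2*(2*(3 + 4)) = -16 + 2*(2*7) = -16 + 2*14 = -16 + 28 = 12)
N(G, x) = G*(4 + G)
B(0)*N(-2, 4) + 212 = 12*(-2*(4 - 2)) + 212 = 12*(-2*2) + 212 = 12*(-4) + 212 = -48 + 212 = 164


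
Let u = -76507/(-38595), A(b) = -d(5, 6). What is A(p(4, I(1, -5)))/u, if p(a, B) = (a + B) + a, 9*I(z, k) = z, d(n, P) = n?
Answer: -192975/76507 ≈ -2.5223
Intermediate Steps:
I(z, k) = z/9
p(a, B) = B + 2*a (p(a, B) = (B + a) + a = B + 2*a)
A(b) = -5 (A(b) = -1*5 = -5)
u = 76507/38595 (u = -76507*(-1/38595) = 76507/38595 ≈ 1.9823)
A(p(4, I(1, -5)))/u = -5/76507/38595 = -5*38595/76507 = -192975/76507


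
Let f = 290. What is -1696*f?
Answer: -491840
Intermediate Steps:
-1696*f = -1696*290 = -491840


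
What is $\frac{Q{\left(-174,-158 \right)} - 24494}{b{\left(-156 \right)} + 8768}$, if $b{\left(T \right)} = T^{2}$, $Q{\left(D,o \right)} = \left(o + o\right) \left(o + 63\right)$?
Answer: $\frac{2763}{16552} \approx 0.16693$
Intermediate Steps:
$Q{\left(D,o \right)} = 2 o \left(63 + o\right)$
$\frac{Q{\left(-174,-158 \right)} - 24494}{b{\left(-156 \right)} + 8768} = \frac{2 \left(-158\right) \left(63 - 158\right) - 24494}{\left(-156\right)^{2} + 8768} = \frac{2 \left(-158\right) \left(-95\right) - 24494}{24336 + 8768} = \frac{30020 - 24494}{33104} = 5526 \cdot \frac{1}{33104} = \frac{2763}{16552}$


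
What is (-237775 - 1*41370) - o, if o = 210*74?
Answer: -294685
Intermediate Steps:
o = 15540
(-237775 - 1*41370) - o = (-237775 - 1*41370) - 1*15540 = (-237775 - 41370) - 15540 = -279145 - 15540 = -294685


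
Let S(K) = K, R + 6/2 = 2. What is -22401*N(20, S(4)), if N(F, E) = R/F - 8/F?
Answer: 201609/20 ≈ 10080.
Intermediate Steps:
R = -1 (R = -3 + 2 = -1)
N(F, E) = -9/F (N(F, E) = -1/F - 8/F = -9/F)
-22401*N(20, S(4)) = -(-201609)/20 = -22401*(-9/20) = 201609/20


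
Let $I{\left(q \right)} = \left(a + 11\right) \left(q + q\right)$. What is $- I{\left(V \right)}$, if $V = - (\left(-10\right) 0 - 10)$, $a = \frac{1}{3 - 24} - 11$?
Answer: $\frac{20}{21} \approx 0.95238$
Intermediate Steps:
$a = - \frac{232}{21}$ ($a = \frac{1}{-21} - 11 = - \frac{1}{21} - 11 = - \frac{232}{21} \approx -11.048$)
$V = 10$ ($V = - (0 - 10) = \left(-1\right) \left(-10\right) = 10$)
$I{\left(q \right)} = - \frac{2 q}{21}$ ($I{\left(q \right)} = \left(- \frac{232}{21} + 11\right) \left(q + q\right) = - \frac{2 q}{21}$)
$- I{\left(V \right)} = - \frac{\left(-2\right) 10}{21} = \left(-1\right) \left(- \frac{20}{21}\right) = \frac{20}{21}$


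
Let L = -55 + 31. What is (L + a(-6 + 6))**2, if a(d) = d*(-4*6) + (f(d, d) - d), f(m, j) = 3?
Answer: 441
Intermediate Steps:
L = -24
a(d) = 3 - 25*d (a(d) = d*(-4*6) + (3 - d) = d*(-24) + (3 - d) = -24*d + (3 - d) = 3 - 25*d)
(L + a(-6 + 6))**2 = (-24 + (3 - 25*(-6 + 6)))**2 = (-24 + (3 - 25*0))**2 = (-24 + (3 + 0))**2 = (-24 + 3)**2 = (-21)**2 = 441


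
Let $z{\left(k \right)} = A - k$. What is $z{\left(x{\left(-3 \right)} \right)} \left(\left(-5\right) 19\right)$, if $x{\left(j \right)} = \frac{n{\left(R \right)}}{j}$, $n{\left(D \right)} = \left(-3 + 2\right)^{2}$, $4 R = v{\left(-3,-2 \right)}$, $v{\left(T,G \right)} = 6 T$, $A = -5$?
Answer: $\frac{1330}{3} \approx 443.33$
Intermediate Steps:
$R = - \frac{9}{2}$ ($R = \frac{6 \left(-3\right)}{4} = \frac{1}{4} \left(-18\right) = - \frac{9}{2} \approx -4.5$)
$n{\left(D \right)} = 1$ ($n{\left(D \right)} = \left(-1\right)^{2} = 1$)
$x{\left(j \right)} = \frac{1}{j}$ ($x{\left(j \right)} = 1 \frac{1}{j} = \frac{1}{j}$)
$z{\left(k \right)} = -5 - k$
$z{\left(x{\left(-3 \right)} \right)} \left(\left(-5\right) 19\right) = \left(-5 - \frac{1}{-3}\right) \left(\left(-5\right) 19\right) = \left(-5 - - \frac{1}{3}\right) \left(-95\right) = \left(-5 + \frac{1}{3}\right) \left(-95\right) = \left(- \frac{14}{3}\right) \left(-95\right) = \frac{1330}{3}$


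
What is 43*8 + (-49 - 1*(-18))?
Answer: 313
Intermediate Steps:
43*8 + (-49 - 1*(-18)) = 344 + (-49 + 18) = 344 - 31 = 313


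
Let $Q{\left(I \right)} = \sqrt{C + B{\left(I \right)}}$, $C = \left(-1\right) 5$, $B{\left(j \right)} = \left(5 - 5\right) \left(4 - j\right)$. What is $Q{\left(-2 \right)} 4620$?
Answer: $4620 i \sqrt{5} \approx 10331.0 i$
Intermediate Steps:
$B{\left(j \right)} = 0$ ($B{\left(j \right)} = \left(5 - 5\right) \left(4 - j\right) = 0 \left(4 - j\right) = 0$)
$C = -5$
$Q{\left(I \right)} = i \sqrt{5}$ ($Q{\left(I \right)} = \sqrt{-5 + 0} = \sqrt{-5} = i \sqrt{5}$)
$Q{\left(-2 \right)} 4620 = i \sqrt{5} \cdot 4620 = 4620 i \sqrt{5}$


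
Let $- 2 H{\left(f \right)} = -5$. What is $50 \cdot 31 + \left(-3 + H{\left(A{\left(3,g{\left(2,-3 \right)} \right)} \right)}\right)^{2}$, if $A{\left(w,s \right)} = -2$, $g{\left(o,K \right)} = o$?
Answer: $\frac{6201}{4} \approx 1550.3$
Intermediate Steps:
$H{\left(f \right)} = \frac{5}{2}$ ($H{\left(f \right)} = \left(- \frac{1}{2}\right) \left(-5\right) = \frac{5}{2}$)
$50 \cdot 31 + \left(-3 + H{\left(A{\left(3,g{\left(2,-3 \right)} \right)} \right)}\right)^{2} = 50 \cdot 31 + \left(-3 + \frac{5}{2}\right)^{2} = 1550 + \left(- \frac{1}{2}\right)^{2} = 1550 + \frac{1}{4} = \frac{6201}{4}$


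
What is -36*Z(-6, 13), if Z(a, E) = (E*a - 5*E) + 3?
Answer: 5040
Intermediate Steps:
Z(a, E) = 3 - 5*E + E*a (Z(a, E) = (-5*E + E*a) + 3 = 3 - 5*E + E*a)
-36*Z(-6, 13) = -36*(3 - 5*13 + 13*(-6)) = -36*(3 - 65 - 78) = -36*(-140) = 5040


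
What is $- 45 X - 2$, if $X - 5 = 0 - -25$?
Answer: $-1352$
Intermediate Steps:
$X = 30$ ($X = 5 + \left(0 - -25\right) = 5 + \left(0 + 25\right) = 5 + 25 = 30$)
$- 45 X - 2 = \left(-45\right) 30 - 2 = -1350 - 2 = -1352$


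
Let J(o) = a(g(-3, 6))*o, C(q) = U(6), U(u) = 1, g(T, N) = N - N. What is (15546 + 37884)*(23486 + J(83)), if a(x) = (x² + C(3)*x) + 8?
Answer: 1290334500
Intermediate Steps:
g(T, N) = 0
C(q) = 1
a(x) = 8 + x + x² (a(x) = (x² + 1*x) + 8 = (x² + x) + 8 = (x + x²) + 8 = 8 + x + x²)
J(o) = 8*o (J(o) = (8 + 0 + 0²)*o = (8 + 0 + 0)*o = 8*o)
(15546 + 37884)*(23486 + J(83)) = (15546 + 37884)*(23486 + 8*83) = 53430*(23486 + 664) = 53430*24150 = 1290334500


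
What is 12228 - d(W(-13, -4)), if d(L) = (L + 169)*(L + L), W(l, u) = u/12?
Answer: 111064/9 ≈ 12340.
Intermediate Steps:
W(l, u) = u/12 (W(l, u) = u*(1/12) = u/12)
d(L) = 2*L*(169 + L) (d(L) = (169 + L)*(2*L) = 2*L*(169 + L))
12228 - d(W(-13, -4)) = 12228 - 2*(1/12)*(-4)*(169 + (1/12)*(-4)) = 12228 - 2*(-1)*(169 - ⅓)/3 = 12228 - 2*(-1)*506/(3*3) = 12228 - 1*(-1012/9) = 12228 + 1012/9 = 111064/9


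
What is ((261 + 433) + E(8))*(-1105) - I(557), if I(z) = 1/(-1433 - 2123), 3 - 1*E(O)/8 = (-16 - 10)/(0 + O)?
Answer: -2923458719/3556 ≈ -8.2212e+5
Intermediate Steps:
E(O) = 24 + 208/O (E(O) = 24 - 8*(-16 - 10)/(0 + O) = 24 - (-208)/O = 24 + 208/O)
I(z) = -1/3556 (I(z) = 1/(-3556) = -1/3556)
((261 + 433) + E(8))*(-1105) - I(557) = ((261 + 433) + (24 + 208/8))*(-1105) - 1*(-1/3556) = (694 + (24 + 208*(1/8)))*(-1105) + 1/3556 = (694 + (24 + 26))*(-1105) + 1/3556 = (694 + 50)*(-1105) + 1/3556 = 744*(-1105) + 1/3556 = -822120 + 1/3556 = -2923458719/3556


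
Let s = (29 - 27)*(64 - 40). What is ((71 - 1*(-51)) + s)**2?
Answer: 28900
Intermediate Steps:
s = 48 (s = 2*24 = 48)
((71 - 1*(-51)) + s)**2 = ((71 - 1*(-51)) + 48)**2 = ((71 + 51) + 48)**2 = (122 + 48)**2 = 170**2 = 28900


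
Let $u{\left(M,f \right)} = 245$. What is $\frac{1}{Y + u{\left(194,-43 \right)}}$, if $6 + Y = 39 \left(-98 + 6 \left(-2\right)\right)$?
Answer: $- \frac{1}{4051} \approx -0.00024685$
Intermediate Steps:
$Y = -4296$ ($Y = -6 + 39 \left(-98 + 6 \left(-2\right)\right) = -6 + 39 \left(-98 - 12\right) = -6 + 39 \left(-110\right) = -6 - 4290 = -4296$)
$\frac{1}{Y + u{\left(194,-43 \right)}} = \frac{1}{-4296 + 245} = \frac{1}{-4051} = - \frac{1}{4051}$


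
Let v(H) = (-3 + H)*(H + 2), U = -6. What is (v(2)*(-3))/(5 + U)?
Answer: -12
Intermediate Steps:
v(H) = (-3 + H)*(2 + H)
(v(2)*(-3))/(5 + U) = ((-6 + 2² - 1*2)*(-3))/(5 - 6) = ((-6 + 4 - 2)*(-3))/(-1) = -4*(-3)*(-1) = 12*(-1) = -12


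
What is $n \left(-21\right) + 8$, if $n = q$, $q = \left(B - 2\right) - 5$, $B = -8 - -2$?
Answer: $281$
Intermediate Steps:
$B = -6$ ($B = -8 + 2 = -6$)
$q = -13$ ($q = \left(-6 - 2\right) - 5 = -8 - 5 = -13$)
$n = -13$
$n \left(-21\right) + 8 = \left(-13\right) \left(-21\right) + 8 = 273 + 8 = 281$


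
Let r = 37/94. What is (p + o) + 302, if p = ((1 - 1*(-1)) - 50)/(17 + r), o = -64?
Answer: 128206/545 ≈ 235.24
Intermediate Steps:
r = 37/94 (r = 37*(1/94) = 37/94 ≈ 0.39362)
p = -1504/545 (p = ((1 - 1*(-1)) - 50)/(17 + 37/94) = ((1 + 1) - 50)/(1635/94) = (2 - 50)*(94/1635) = -48*94/1635 = -1504/545 ≈ -2.7596)
(p + o) + 302 = (-1504/545 - 64) + 302 = -36384/545 + 302 = 128206/545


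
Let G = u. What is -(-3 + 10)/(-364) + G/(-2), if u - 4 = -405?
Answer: 10427/52 ≈ 200.52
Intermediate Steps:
u = -401 (u = 4 - 405 = -401)
G = -401
-(-3 + 10)/(-364) + G/(-2) = -(-3 + 10)/(-364) - 401/(-2) = -1*7*(-1/364) - 401*(-½) = -7*(-1/364) + 401/2 = 1/52 + 401/2 = 10427/52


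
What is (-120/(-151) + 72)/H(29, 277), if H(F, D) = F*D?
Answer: 10992/1212983 ≈ 0.0090620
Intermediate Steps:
H(F, D) = D*F
(-120/(-151) + 72)/H(29, 277) = (-120/(-151) + 72)/((277*29)) = (-1/151*(-120) + 72)/8033 = (120/151 + 72)*(1/8033) = (10992/151)*(1/8033) = 10992/1212983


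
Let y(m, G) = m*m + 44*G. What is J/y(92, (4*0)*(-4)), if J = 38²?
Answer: 361/2116 ≈ 0.17060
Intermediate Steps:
y(m, G) = m² + 44*G
J = 1444
J/y(92, (4*0)*(-4)) = 1444/(92² + 44*((4*0)*(-4))) = 1444/(8464 + 44*(0*(-4))) = 1444/(8464 + 44*0) = 1444/(8464 + 0) = 1444/8464 = 1444*(1/8464) = 361/2116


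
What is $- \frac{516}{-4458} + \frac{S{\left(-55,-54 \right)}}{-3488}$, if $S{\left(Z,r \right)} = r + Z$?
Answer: $\frac{3495}{23776} \approx 0.147$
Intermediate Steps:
$S{\left(Z,r \right)} = Z + r$
$- \frac{516}{-4458} + \frac{S{\left(-55,-54 \right)}}{-3488} = - \frac{516}{-4458} + \frac{-55 - 54}{-3488} = \left(-516\right) \left(- \frac{1}{4458}\right) - - \frac{1}{32} = \frac{86}{743} + \frac{1}{32} = \frac{3495}{23776}$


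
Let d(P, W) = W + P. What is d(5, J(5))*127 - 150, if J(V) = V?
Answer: 1120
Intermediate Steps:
d(P, W) = P + W
d(5, J(5))*127 - 150 = (5 + 5)*127 - 150 = 10*127 - 150 = 1270 - 150 = 1120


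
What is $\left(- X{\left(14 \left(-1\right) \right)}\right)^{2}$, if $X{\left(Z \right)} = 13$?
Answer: $169$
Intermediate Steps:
$\left(- X{\left(14 \left(-1\right) \right)}\right)^{2} = \left(\left(-1\right) 13\right)^{2} = \left(-13\right)^{2} = 169$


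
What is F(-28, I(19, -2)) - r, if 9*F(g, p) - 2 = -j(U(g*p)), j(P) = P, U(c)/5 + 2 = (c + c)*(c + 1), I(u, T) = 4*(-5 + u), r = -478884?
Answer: -20260592/9 ≈ -2.2512e+6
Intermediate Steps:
I(u, T) = -20 + 4*u
U(c) = -10 + 10*c*(1 + c) (U(c) = -10 + 5*((c + c)*(c + 1)) = -10 + 5*((2*c)*(1 + c)) = -10 + 5*(2*c*(1 + c)) = -10 + 10*c*(1 + c))
F(g, p) = 4/3 - 10*g*p/9 - 10*g²*p²/9 (F(g, p) = 2/9 + (-(-10 + 10*(g*p) + 10*(g*p)²))/9 = 2/9 + (-(-10 + 10*g*p + 10*(g²*p²)))/9 = 2/9 + (-(-10 + 10*g*p + 10*g²*p²))/9 = 2/9 + (10 - 10*g*p - 10*g²*p²)/9 = 2/9 + (10/9 - 10*g*p/9 - 10*g²*p²/9) = 4/3 - 10*g*p/9 - 10*g²*p²/9)
F(-28, I(19, -2)) - r = (4/3 - 10/9*(-28)*(-20 + 4*19) - 10/9*(-28)²*(-20 + 4*19)²) - 1*(-478884) = (4/3 - 10/9*(-28)*(-20 + 76) - 10/9*784*(-20 + 76)²) + 478884 = (4/3 - 10/9*(-28)*56 - 10/9*784*56²) + 478884 = (4/3 + 15680/9 - 10/9*784*3136) + 478884 = (4/3 + 15680/9 - 24586240/9) + 478884 = -24570548/9 + 478884 = -20260592/9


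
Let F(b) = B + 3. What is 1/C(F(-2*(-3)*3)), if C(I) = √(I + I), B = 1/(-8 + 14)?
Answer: √57/19 ≈ 0.39736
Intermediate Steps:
B = ⅙ (B = 1/6 = ⅙ ≈ 0.16667)
F(b) = 19/6 (F(b) = ⅙ + 3 = 19/6)
C(I) = √2*√I (C(I) = √(2*I) = √2*√I)
1/C(F(-2*(-3)*3)) = 1/(√2*√(19/6)) = 1/(√2*(√114/6)) = 1/(√57/3) = √57/19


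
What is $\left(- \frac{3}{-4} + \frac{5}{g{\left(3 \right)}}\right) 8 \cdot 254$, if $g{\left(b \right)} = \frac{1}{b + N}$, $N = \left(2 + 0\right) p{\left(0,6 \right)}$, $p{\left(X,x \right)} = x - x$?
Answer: $32004$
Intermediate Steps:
$p{\left(X,x \right)} = 0$
$N = 0$ ($N = \left(2 + 0\right) 0 = 2 \cdot 0 = 0$)
$g{\left(b \right)} = \frac{1}{b}$ ($g{\left(b \right)} = \frac{1}{b + 0} = \frac{1}{b}$)
$\left(- \frac{3}{-4} + \frac{5}{g{\left(3 \right)}}\right) 8 \cdot 254 = \left(- \frac{3}{-4} + \frac{5}{\frac{1}{3}}\right) 8 \cdot 254 = \left(\left(-3\right) \left(- \frac{1}{4}\right) + 5 \frac{1}{\frac{1}{3}}\right) 2032 = \left(\frac{3}{4} + 5 \cdot 3\right) 2032 = \left(\frac{3}{4} + 15\right) 2032 = \frac{63}{4} \cdot 2032 = 32004$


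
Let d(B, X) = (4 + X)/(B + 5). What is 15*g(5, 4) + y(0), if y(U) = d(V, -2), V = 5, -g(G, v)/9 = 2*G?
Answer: -6749/5 ≈ -1349.8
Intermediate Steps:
g(G, v) = -18*G
d(B, X) = (4 + X)/(5 + B)
y(U) = 1/5 (y(U) = (4 - 2)/(5 + 5) = 2/10 = (1/10)*2 = 1/5)
15*g(5, 4) + y(0) = 15*(-18*5) + 1/5 = 15*(-90) + 1/5 = -1350 + 1/5 = -6749/5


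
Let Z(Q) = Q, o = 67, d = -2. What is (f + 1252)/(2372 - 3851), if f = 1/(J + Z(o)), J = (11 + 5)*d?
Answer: -14607/17255 ≈ -0.84654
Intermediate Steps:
J = -32 (J = (11 + 5)*(-2) = 16*(-2) = -32)
f = 1/35 (f = 1/(-32 + 67) = 1/35 ≈ 0.028571)
(f + 1252)/(2372 - 3851) = (1/35 + 1252)/(2372 - 3851) = (43821/35)/(-1479) = (43821/35)*(-1/1479) = -14607/17255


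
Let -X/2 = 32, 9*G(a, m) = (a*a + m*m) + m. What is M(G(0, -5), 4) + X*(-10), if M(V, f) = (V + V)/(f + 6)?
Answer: 5764/9 ≈ 640.44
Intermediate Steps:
G(a, m) = m/9 + a**2/9 + m**2/9 (G(a, m) = ((a*a + m*m) + m)/9 = ((a**2 + m**2) + m)/9 = (m + a**2 + m**2)/9 = m/9 + a**2/9 + m**2/9)
M(V, f) = 2*V/(6 + f) (M(V, f) = (2*V)/(6 + f) = 2*V/(6 + f))
X = -64 (X = -2*32 = -64)
M(G(0, -5), 4) + X*(-10) = 2*((1/9)*(-5) + (1/9)*0**2 + (1/9)*(-5)**2)/(6 + 4) - 64*(-10) = 2*(-5/9 + (1/9)*0 + (1/9)*25)/10 + 640 = 2*(-5/9 + 0 + 25/9)*(1/10) + 640 = 2*(20/9)*(1/10) + 640 = 4/9 + 640 = 5764/9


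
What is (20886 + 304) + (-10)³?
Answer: 20190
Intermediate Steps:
(20886 + 304) + (-10)³ = 21190 - 1000 = 20190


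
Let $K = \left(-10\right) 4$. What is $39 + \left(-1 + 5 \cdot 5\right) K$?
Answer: $-921$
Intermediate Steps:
$K = -40$
$39 + \left(-1 + 5 \cdot 5\right) K = 39 + \left(-1 + 5 \cdot 5\right) \left(-40\right) = 39 + \left(-1 + 25\right) \left(-40\right) = 39 + 24 \left(-40\right) = 39 - 960 = -921$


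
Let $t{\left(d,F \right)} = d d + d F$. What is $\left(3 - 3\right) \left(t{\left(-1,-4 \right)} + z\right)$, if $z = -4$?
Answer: $0$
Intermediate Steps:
$t{\left(d,F \right)} = d^{2} + F d$
$\left(3 - 3\right) \left(t{\left(-1,-4 \right)} + z\right) = \left(3 - 3\right) \left(- (-4 - 1) - 4\right) = 0 \left(\left(-1\right) \left(-5\right) - 4\right) = 0 \left(5 - 4\right) = 0 \cdot 1 = 0$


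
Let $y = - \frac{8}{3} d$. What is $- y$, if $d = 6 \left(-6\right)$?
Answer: $-96$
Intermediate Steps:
$d = -36$
$y = 96$ ($y = - \frac{8}{3} \left(-36\right) = \left(-8\right) \frac{1}{3} \left(-36\right) = \left(- \frac{8}{3}\right) \left(-36\right) = 96$)
$- y = \left(-1\right) 96 = -96$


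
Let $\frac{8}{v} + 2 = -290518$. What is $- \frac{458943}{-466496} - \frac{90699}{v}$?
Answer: $\frac{1536513822824703}{466496} \approx 3.2937 \cdot 10^{9}$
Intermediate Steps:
$v = - \frac{1}{36315}$ ($v = \frac{8}{-2 - 290518} = \frac{8}{-290520} = 8 \left(- \frac{1}{290520}\right) = - \frac{1}{36315} \approx -2.7537 \cdot 10^{-5}$)
$- \frac{458943}{-466496} - \frac{90699}{v} = - \frac{458943}{-466496} - \frac{90699}{- \frac{1}{36315}} = \left(-458943\right) \left(- \frac{1}{466496}\right) - -3293734185 = \frac{458943}{466496} + 3293734185 = \frac{1536513822824703}{466496}$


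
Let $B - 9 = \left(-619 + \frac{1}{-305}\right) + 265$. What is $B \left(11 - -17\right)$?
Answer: $- \frac{2946328}{305} \approx -9660.1$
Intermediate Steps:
$B = - \frac{105226}{305}$ ($B = 9 + \left(\left(-619 + \frac{1}{-305}\right) + 265\right) = 9 + \left(\left(-619 - \frac{1}{305}\right) + 265\right) = 9 + \left(- \frac{188796}{305} + 265\right) = 9 - \frac{107971}{305} = - \frac{105226}{305} \approx -345.0$)
$B \left(11 - -17\right) = - \frac{105226 \left(11 - -17\right)}{305} = - \frac{105226 \left(11 + 17\right)}{305} = \left(- \frac{105226}{305}\right) 28 = - \frac{2946328}{305}$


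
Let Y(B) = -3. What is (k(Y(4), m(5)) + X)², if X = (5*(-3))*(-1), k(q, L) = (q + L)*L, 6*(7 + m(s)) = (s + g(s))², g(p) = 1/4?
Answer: 822599761/1048576 ≈ 784.49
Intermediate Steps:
g(p) = ¼
m(s) = -7 + (¼ + s)²/6 (m(s) = -7 + (s + ¼)²/6 = -7 + (¼ + s)²/6)
k(q, L) = L*(L + q) (k(q, L) = (L + q)*L = L*(L + q))
X = 15 (X = -15*(-1) = 15)
(k(Y(4), m(5)) + X)² = ((-7 + (1 + 4*5)²/96)*((-7 + (1 + 4*5)²/96) - 3) + 15)² = ((-7 + (1 + 20)²/96)*((-7 + (1 + 20)²/96) - 3) + 15)² = ((-7 + (1/96)*21²)*((-7 + (1/96)*21²) - 3) + 15)² = ((-7 + (1/96)*441)*((-7 + (1/96)*441) - 3) + 15)² = ((-7 + 147/32)*((-7 + 147/32) - 3) + 15)² = (-77*(-77/32 - 3)/32 + 15)² = (-77/32*(-173/32) + 15)² = (13321/1024 + 15)² = (28681/1024)² = 822599761/1048576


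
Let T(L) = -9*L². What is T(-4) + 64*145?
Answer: 9136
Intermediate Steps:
T(-4) + 64*145 = -9*(-4)² + 64*145 = -9*16 + 9280 = -144 + 9280 = 9136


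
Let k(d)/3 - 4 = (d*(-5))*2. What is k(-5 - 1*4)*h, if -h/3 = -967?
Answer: 818082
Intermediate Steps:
k(d) = 12 - 30*d (k(d) = 12 + 3*((d*(-5))*2) = 12 + 3*(-5*d*2) = 12 + 3*(-10*d) = 12 - 30*d)
h = 2901 (h = -3*(-967) = 2901)
k(-5 - 1*4)*h = (12 - 30*(-5 - 1*4))*2901 = (12 - 30*(-5 - 4))*2901 = (12 - 30*(-9))*2901 = (12 + 270)*2901 = 282*2901 = 818082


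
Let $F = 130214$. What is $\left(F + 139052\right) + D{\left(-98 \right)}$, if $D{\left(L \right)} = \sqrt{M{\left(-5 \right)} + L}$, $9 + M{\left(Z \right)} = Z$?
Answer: $269266 + 4 i \sqrt{7} \approx 2.6927 \cdot 10^{5} + 10.583 i$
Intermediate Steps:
$M{\left(Z \right)} = -9 + Z$
$D{\left(L \right)} = \sqrt{-14 + L}$ ($D{\left(L \right)} = \sqrt{\left(-9 - 5\right) + L} = \sqrt{-14 + L}$)
$\left(F + 139052\right) + D{\left(-98 \right)} = \left(130214 + 139052\right) + \sqrt{-14 - 98} = 269266 + \sqrt{-112} = 269266 + 4 i \sqrt{7}$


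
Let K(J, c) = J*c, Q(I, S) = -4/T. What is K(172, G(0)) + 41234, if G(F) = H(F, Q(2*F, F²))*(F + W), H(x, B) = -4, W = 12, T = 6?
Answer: 32978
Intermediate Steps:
Q(I, S) = -⅔ (Q(I, S) = -4/6 = -4*⅙ = -⅔)
G(F) = -48 - 4*F (G(F) = -4*(F + 12) = -4*(12 + F) = -48 - 4*F)
K(172, G(0)) + 41234 = 172*(-48 - 4*0) + 41234 = 172*(-48 + 0) + 41234 = 172*(-48) + 41234 = -8256 + 41234 = 32978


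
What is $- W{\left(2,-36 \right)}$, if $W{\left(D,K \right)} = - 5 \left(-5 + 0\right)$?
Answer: $-25$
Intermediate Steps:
$W{\left(D,K \right)} = 25$ ($W{\left(D,K \right)} = \left(-5\right) \left(-5\right) = 25$)
$- W{\left(2,-36 \right)} = \left(-1\right) 25 = -25$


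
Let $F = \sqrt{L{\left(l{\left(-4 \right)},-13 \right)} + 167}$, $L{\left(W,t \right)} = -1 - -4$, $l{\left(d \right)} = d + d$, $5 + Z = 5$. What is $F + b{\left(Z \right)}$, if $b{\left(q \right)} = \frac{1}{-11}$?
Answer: $- \frac{1}{11} + \sqrt{170} \approx 12.947$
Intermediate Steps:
$Z = 0$ ($Z = -5 + 5 = 0$)
$l{\left(d \right)} = 2 d$
$L{\left(W,t \right)} = 3$ ($L{\left(W,t \right)} = -1 + 4 = 3$)
$b{\left(q \right)} = - \frac{1}{11}$
$F = \sqrt{170}$ ($F = \sqrt{3 + 167} = \sqrt{170} \approx 13.038$)
$F + b{\left(Z \right)} = \sqrt{170} - \frac{1}{11} = - \frac{1}{11} + \sqrt{170}$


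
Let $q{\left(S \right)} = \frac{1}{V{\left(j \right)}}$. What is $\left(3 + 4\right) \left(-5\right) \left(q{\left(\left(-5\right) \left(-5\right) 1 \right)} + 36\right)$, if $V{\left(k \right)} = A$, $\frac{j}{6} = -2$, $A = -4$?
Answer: $- \frac{5005}{4} \approx -1251.3$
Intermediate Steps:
$j = -12$ ($j = 6 \left(-2\right) = -12$)
$V{\left(k \right)} = -4$
$q{\left(S \right)} = - \frac{1}{4}$ ($q{\left(S \right)} = \frac{1}{-4} = - \frac{1}{4}$)
$\left(3 + 4\right) \left(-5\right) \left(q{\left(\left(-5\right) \left(-5\right) 1 \right)} + 36\right) = \left(3 + 4\right) \left(-5\right) \left(- \frac{1}{4} + 36\right) = 7 \left(-5\right) \frac{143}{4} = \left(-35\right) \frac{143}{4} = - \frac{5005}{4}$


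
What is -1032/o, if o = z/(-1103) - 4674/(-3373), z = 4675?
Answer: 3839472408/10613353 ≈ 361.76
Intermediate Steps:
o = -10613353/3720419 (o = 4675/(-1103) - 4674/(-3373) = 4675*(-1/1103) - 4674*(-1/3373) = -4675/1103 + 4674/3373 = -10613353/3720419 ≈ -2.8527)
-1032/o = -1032/(-10613353/3720419) = -1032*(-3720419/10613353) = 3839472408/10613353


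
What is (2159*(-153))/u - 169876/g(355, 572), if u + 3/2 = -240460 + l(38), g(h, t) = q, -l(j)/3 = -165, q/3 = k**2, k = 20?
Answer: -158929751/1133700 ≈ -140.19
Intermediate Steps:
q = 1200 (q = 3*20**2 = 3*400 = 1200)
l(j) = 495 (l(j) = -3*(-165) = 495)
g(h, t) = 1200
u = -479933/2 (u = -3/2 + (-240460 + 495) = -3/2 - 239965 = -479933/2 ≈ -2.3997e+5)
(2159*(-153))/u - 169876/g(355, 572) = (2159*(-153))/(-479933/2) - 169876/1200 = -330327*(-2/479933) - 169876*1/1200 = 5202/3779 - 42469/300 = -158929751/1133700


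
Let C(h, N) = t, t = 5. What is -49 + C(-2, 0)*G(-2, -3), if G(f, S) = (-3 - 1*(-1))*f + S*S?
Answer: 16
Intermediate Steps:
C(h, N) = 5
G(f, S) = S² - 2*f (G(f, S) = (-3 + 1)*f + S² = -2*f + S² = S² - 2*f)
-49 + C(-2, 0)*G(-2, -3) = -49 + 5*((-3)² - 2*(-2)) = -49 + 5*(9 + 4) = -49 + 5*13 = -49 + 65 = 16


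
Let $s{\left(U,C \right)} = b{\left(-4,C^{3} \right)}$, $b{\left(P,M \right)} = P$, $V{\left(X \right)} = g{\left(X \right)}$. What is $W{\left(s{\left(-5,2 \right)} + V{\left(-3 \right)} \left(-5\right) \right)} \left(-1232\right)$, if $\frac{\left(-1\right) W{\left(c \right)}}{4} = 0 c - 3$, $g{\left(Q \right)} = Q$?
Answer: $-14784$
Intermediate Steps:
$V{\left(X \right)} = X$
$s{\left(U,C \right)} = -4$
$W{\left(c \right)} = 12$ ($W{\left(c \right)} = - 4 \left(0 c - 3\right) = - 4 \left(0 - 3\right) = \left(-4\right) \left(-3\right) = 12$)
$W{\left(s{\left(-5,2 \right)} + V{\left(-3 \right)} \left(-5\right) \right)} \left(-1232\right) = 12 \left(-1232\right) = -14784$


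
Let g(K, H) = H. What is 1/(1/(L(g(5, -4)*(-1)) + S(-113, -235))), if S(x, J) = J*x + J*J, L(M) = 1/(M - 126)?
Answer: 9977159/122 ≈ 81780.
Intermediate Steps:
L(M) = 1/(-126 + M)
S(x, J) = J² + J*x (S(x, J) = J*x + J² = J² + J*x)
1/(1/(L(g(5, -4)*(-1)) + S(-113, -235))) = 1/(1/(1/(-126 - 4*(-1)) - 235*(-235 - 113))) = 1/(1/(1/(-126 + 4) - 235*(-348))) = 1/(1/(1/(-122) + 81780)) = 1/(1/(-1/122 + 81780)) = 1/(1/(9977159/122)) = 1/(122/9977159) = 9977159/122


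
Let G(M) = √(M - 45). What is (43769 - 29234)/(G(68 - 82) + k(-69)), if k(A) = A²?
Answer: 13840227/4533436 - 2907*I*√59/4533436 ≈ 3.0529 - 0.0049254*I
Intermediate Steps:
G(M) = √(-45 + M)
(43769 - 29234)/(G(68 - 82) + k(-69)) = (43769 - 29234)/(√(-45 + (68 - 82)) + (-69)²) = 14535/(√(-45 - 14) + 4761) = 14535/(√(-59) + 4761) = 14535/(I*√59 + 4761) = 14535/(4761 + I*√59)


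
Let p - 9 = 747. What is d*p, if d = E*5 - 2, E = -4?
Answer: -16632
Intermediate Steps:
p = 756 (p = 9 + 747 = 756)
d = -22 (d = -4*5 - 2 = -20 - 2 = -22)
d*p = -22*756 = -16632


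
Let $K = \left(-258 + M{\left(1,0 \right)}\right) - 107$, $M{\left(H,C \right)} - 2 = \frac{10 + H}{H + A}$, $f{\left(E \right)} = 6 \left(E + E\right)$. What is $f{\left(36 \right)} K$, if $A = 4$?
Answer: $- \frac{779328}{5} \approx -1.5587 \cdot 10^{5}$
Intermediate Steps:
$f{\left(E \right)} = 12 E$ ($f{\left(E \right)} = 6 \cdot 2 E = 12 E$)
$M{\left(H,C \right)} = 2 + \frac{10 + H}{4 + H}$ ($M{\left(H,C \right)} = 2 + \frac{10 + H}{H + 4} = 2 + \frac{10 + H}{4 + H}$)
$K = - \frac{1804}{5}$ ($K = \left(-258 + \frac{3 \left(6 + 1\right)}{4 + 1}\right) - 107 = \left(-258 + 3 \cdot \frac{1}{5} \cdot 7\right) - 107 = \left(-258 + \frac{21}{5}\right) - 107 = - \frac{1269}{5} - 107 = - \frac{1804}{5} \approx -360.8$)
$f{\left(36 \right)} K = 12 \cdot 36 \left(- \frac{1804}{5}\right) = 432 \left(- \frac{1804}{5}\right) = - \frac{779328}{5}$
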